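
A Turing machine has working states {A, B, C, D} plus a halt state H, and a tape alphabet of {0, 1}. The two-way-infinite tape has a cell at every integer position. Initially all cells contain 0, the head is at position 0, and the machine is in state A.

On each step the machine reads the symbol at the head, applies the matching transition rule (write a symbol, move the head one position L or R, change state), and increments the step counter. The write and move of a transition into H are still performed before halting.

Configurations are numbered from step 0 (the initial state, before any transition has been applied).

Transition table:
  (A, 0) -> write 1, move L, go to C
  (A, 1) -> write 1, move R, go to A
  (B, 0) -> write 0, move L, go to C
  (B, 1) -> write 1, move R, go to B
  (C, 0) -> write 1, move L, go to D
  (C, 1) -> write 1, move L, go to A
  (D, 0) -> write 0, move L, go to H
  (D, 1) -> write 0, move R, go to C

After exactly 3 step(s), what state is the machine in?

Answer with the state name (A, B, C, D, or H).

Answer: H

Derivation:
Step 1: in state A at pos 0, read 0 -> (A,0)->write 1,move L,goto C. Now: state=C, head=-1, tape[-2..1]=0010 (head:  ^)
Step 2: in state C at pos -1, read 0 -> (C,0)->write 1,move L,goto D. Now: state=D, head=-2, tape[-3..1]=00110 (head:  ^)
Step 3: in state D at pos -2, read 0 -> (D,0)->write 0,move L,goto H. Now: state=H, head=-3, tape[-4..1]=000110 (head:  ^)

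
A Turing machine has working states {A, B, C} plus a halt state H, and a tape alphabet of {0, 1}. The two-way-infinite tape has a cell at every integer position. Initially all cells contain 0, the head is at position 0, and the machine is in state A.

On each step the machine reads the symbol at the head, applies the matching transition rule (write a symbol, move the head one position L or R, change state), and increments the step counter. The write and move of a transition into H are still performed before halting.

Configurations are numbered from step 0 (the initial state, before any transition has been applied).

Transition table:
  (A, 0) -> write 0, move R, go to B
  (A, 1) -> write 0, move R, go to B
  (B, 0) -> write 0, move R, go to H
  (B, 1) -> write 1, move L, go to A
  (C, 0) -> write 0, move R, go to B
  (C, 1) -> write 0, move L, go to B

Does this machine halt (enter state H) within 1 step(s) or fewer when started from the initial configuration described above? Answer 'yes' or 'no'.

Answer: no

Derivation:
Step 1: in state A at pos 0, read 0 -> (A,0)->write 0,move R,goto B. Now: state=B, head=1, tape[-1..2]=0000 (head:   ^)
After 1 step(s): state = B (not H) -> not halted within 1 -> no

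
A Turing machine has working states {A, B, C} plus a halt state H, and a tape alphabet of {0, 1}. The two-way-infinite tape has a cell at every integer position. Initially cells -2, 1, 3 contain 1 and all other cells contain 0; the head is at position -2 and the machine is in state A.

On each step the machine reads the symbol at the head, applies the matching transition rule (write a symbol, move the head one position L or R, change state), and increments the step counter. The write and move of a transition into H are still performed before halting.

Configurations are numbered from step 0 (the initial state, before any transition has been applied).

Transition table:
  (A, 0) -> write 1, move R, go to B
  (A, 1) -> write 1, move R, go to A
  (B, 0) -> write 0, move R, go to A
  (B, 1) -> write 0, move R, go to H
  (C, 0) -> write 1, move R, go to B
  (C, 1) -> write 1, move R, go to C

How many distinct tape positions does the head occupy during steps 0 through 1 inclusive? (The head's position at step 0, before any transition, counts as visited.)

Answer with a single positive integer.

Answer: 2

Derivation:
Step 1: in state A at pos -2, read 1 -> (A,1)->write 1,move R,goto A. Now: state=A, head=-1, tape[-3..4]=01001010 (head:   ^)
Head positions at steps 0..1: starting at -2, distinct positions visited = {-2, -1} -> 2 position(s)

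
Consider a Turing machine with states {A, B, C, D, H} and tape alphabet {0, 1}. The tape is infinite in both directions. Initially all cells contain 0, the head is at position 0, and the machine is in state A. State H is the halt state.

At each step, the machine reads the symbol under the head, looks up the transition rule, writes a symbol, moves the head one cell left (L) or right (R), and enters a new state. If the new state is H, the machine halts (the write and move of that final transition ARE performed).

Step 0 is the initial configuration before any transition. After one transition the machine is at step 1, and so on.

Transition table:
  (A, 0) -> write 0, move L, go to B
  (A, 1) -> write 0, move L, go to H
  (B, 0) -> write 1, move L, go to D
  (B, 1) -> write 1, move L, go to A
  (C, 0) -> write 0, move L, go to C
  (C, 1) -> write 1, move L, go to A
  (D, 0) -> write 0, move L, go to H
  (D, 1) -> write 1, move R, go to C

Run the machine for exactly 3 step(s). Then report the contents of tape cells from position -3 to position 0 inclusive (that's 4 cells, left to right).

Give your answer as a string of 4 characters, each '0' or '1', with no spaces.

Answer: 0010

Derivation:
Step 1: in state A at pos 0, read 0 -> (A,0)->write 0,move L,goto B. Now: state=B, head=-1, tape[-2..1]=0000 (head:  ^)
Step 2: in state B at pos -1, read 0 -> (B,0)->write 1,move L,goto D. Now: state=D, head=-2, tape[-3..1]=00100 (head:  ^)
Step 3: in state D at pos -2, read 0 -> (D,0)->write 0,move L,goto H. Now: state=H, head=-3, tape[-4..1]=000100 (head:  ^)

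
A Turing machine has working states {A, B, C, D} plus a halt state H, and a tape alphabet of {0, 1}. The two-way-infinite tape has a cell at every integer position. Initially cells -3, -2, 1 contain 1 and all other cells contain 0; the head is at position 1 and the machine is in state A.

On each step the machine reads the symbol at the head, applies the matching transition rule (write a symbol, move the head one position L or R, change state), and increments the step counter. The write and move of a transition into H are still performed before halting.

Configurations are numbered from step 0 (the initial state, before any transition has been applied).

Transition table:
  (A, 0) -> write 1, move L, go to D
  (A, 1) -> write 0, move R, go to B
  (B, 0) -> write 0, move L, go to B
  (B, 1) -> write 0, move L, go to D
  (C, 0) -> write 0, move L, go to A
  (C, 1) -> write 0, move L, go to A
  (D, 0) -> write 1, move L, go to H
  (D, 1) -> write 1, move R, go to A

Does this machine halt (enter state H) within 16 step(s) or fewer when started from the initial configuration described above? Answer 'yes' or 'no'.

Step 1: in state A at pos 1, read 1 -> (A,1)->write 0,move R,goto B. Now: state=B, head=2, tape[-4..3]=01100000 (head:       ^)
Step 2: in state B at pos 2, read 0 -> (B,0)->write 0,move L,goto B. Now: state=B, head=1, tape[-4..3]=01100000 (head:      ^)
Step 3: in state B at pos 1, read 0 -> (B,0)->write 0,move L,goto B. Now: state=B, head=0, tape[-4..3]=01100000 (head:     ^)
Step 4: in state B at pos 0, read 0 -> (B,0)->write 0,move L,goto B. Now: state=B, head=-1, tape[-4..3]=01100000 (head:    ^)
Step 5: in state B at pos -1, read 0 -> (B,0)->write 0,move L,goto B. Now: state=B, head=-2, tape[-4..3]=01100000 (head:   ^)
Step 6: in state B at pos -2, read 1 -> (B,1)->write 0,move L,goto D. Now: state=D, head=-3, tape[-4..3]=01000000 (head:  ^)
Step 7: in state D at pos -3, read 1 -> (D,1)->write 1,move R,goto A. Now: state=A, head=-2, tape[-4..3]=01000000 (head:   ^)
Step 8: in state A at pos -2, read 0 -> (A,0)->write 1,move L,goto D. Now: state=D, head=-3, tape[-4..3]=01100000 (head:  ^)
Step 9: in state D at pos -3, read 1 -> (D,1)->write 1,move R,goto A. Now: state=A, head=-2, tape[-4..3]=01100000 (head:   ^)
Step 10: in state A at pos -2, read 1 -> (A,1)->write 0,move R,goto B. Now: state=B, head=-1, tape[-4..3]=01000000 (head:    ^)
Step 11: in state B at pos -1, read 0 -> (B,0)->write 0,move L,goto B. Now: state=B, head=-2, tape[-4..3]=01000000 (head:   ^)
Step 12: in state B at pos -2, read 0 -> (B,0)->write 0,move L,goto B. Now: state=B, head=-3, tape[-4..3]=01000000 (head:  ^)
Step 13: in state B at pos -3, read 1 -> (B,1)->write 0,move L,goto D. Now: state=D, head=-4, tape[-5..3]=000000000 (head:  ^)
Step 14: in state D at pos -4, read 0 -> (D,0)->write 1,move L,goto H. Now: state=H, head=-5, tape[-6..3]=0010000000 (head:  ^)
State H reached at step 14; 14 <= 16 -> yes

Answer: yes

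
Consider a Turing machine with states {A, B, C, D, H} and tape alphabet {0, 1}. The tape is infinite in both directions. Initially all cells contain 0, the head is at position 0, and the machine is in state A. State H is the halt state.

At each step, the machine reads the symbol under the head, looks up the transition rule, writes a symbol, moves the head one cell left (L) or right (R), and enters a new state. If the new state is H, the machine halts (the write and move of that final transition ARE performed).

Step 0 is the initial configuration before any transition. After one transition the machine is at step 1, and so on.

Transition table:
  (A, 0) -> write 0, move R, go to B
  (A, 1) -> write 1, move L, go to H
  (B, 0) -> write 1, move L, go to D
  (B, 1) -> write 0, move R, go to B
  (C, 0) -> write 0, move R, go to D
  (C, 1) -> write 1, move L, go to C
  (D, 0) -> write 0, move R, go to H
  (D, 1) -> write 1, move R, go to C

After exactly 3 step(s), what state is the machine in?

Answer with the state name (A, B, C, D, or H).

Step 1: in state A at pos 0, read 0 -> (A,0)->write 0,move R,goto B. Now: state=B, head=1, tape[-1..2]=0000 (head:   ^)
Step 2: in state B at pos 1, read 0 -> (B,0)->write 1,move L,goto D. Now: state=D, head=0, tape[-1..2]=0010 (head:  ^)
Step 3: in state D at pos 0, read 0 -> (D,0)->write 0,move R,goto H. Now: state=H, head=1, tape[-1..2]=0010 (head:   ^)

Answer: H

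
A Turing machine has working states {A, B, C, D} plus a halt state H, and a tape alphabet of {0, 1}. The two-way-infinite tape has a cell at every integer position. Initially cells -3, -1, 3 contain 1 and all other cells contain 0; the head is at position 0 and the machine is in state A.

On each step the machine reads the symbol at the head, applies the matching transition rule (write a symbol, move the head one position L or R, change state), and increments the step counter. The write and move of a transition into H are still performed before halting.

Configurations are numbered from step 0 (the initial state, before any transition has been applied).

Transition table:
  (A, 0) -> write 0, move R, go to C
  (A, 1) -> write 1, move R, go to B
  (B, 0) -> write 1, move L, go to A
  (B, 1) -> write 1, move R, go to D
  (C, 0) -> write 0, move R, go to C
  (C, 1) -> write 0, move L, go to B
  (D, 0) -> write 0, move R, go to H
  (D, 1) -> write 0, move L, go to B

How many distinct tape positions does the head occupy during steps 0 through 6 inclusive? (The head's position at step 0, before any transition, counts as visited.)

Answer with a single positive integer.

Step 1: in state A at pos 0, read 0 -> (A,0)->write 0,move R,goto C. Now: state=C, head=1, tape[-4..4]=010100010 (head:      ^)
Step 2: in state C at pos 1, read 0 -> (C,0)->write 0,move R,goto C. Now: state=C, head=2, tape[-4..4]=010100010 (head:       ^)
Step 3: in state C at pos 2, read 0 -> (C,0)->write 0,move R,goto C. Now: state=C, head=3, tape[-4..4]=010100010 (head:        ^)
Step 4: in state C at pos 3, read 1 -> (C,1)->write 0,move L,goto B. Now: state=B, head=2, tape[-4..4]=010100000 (head:       ^)
Step 5: in state B at pos 2, read 0 -> (B,0)->write 1,move L,goto A. Now: state=A, head=1, tape[-4..4]=010100100 (head:      ^)
Step 6: in state A at pos 1, read 0 -> (A,0)->write 0,move R,goto C. Now: state=C, head=2, tape[-4..4]=010100100 (head:       ^)
Head positions at steps 0..6: starting at 0, distinct positions visited = {0, 1, 2, 3} -> 4 position(s)

Answer: 4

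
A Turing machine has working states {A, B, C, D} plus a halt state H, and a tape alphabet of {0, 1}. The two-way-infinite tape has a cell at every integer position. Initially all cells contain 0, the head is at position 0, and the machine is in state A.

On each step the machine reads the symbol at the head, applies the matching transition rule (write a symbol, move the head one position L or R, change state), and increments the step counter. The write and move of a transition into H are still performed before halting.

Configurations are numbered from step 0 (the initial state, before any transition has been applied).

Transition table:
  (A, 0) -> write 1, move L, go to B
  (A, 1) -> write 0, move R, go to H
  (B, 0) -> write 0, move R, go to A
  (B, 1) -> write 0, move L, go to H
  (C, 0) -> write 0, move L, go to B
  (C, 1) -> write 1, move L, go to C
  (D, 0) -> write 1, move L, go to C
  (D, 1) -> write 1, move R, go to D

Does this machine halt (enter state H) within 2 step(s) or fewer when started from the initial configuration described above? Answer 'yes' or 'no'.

Answer: no

Derivation:
Step 1: in state A at pos 0, read 0 -> (A,0)->write 1,move L,goto B. Now: state=B, head=-1, tape[-2..1]=0010 (head:  ^)
Step 2: in state B at pos -1, read 0 -> (B,0)->write 0,move R,goto A. Now: state=A, head=0, tape[-2..1]=0010 (head:   ^)
After 2 step(s): state = A (not H) -> not halted within 2 -> no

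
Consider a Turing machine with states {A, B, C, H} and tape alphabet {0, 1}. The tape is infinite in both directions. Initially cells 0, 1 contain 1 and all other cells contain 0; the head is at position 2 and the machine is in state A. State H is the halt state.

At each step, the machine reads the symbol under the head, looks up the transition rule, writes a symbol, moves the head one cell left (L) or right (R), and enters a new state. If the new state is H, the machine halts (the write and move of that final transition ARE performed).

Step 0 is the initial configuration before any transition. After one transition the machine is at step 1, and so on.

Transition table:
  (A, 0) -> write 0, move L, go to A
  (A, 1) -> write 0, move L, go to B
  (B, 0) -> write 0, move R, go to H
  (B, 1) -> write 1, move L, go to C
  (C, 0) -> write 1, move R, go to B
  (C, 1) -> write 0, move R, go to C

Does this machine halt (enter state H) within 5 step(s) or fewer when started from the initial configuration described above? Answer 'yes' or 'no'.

Answer: no

Derivation:
Step 1: in state A at pos 2, read 0 -> (A,0)->write 0,move L,goto A. Now: state=A, head=1, tape[-1..3]=01100 (head:   ^)
Step 2: in state A at pos 1, read 1 -> (A,1)->write 0,move L,goto B. Now: state=B, head=0, tape[-1..3]=01000 (head:  ^)
Step 3: in state B at pos 0, read 1 -> (B,1)->write 1,move L,goto C. Now: state=C, head=-1, tape[-2..3]=001000 (head:  ^)
Step 4: in state C at pos -1, read 0 -> (C,0)->write 1,move R,goto B. Now: state=B, head=0, tape[-2..3]=011000 (head:   ^)
Step 5: in state B at pos 0, read 1 -> (B,1)->write 1,move L,goto C. Now: state=C, head=-1, tape[-2..3]=011000 (head:  ^)
After 5 step(s): state = C (not H) -> not halted within 5 -> no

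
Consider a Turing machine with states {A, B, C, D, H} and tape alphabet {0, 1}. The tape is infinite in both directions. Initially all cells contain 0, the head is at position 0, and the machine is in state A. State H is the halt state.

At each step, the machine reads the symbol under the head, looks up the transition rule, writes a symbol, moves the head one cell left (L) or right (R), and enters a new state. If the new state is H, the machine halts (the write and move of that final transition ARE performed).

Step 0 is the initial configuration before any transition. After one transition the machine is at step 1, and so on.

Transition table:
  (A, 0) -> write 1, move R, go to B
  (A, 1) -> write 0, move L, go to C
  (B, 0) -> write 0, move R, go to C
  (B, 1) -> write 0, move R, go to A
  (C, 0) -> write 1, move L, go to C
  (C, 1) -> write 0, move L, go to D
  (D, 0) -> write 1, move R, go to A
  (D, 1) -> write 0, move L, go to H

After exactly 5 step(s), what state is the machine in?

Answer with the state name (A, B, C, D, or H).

Step 1: in state A at pos 0, read 0 -> (A,0)->write 1,move R,goto B. Now: state=B, head=1, tape[-1..2]=0100 (head:   ^)
Step 2: in state B at pos 1, read 0 -> (B,0)->write 0,move R,goto C. Now: state=C, head=2, tape[-1..3]=01000 (head:    ^)
Step 3: in state C at pos 2, read 0 -> (C,0)->write 1,move L,goto C. Now: state=C, head=1, tape[-1..3]=01010 (head:   ^)
Step 4: in state C at pos 1, read 0 -> (C,0)->write 1,move L,goto C. Now: state=C, head=0, tape[-1..3]=01110 (head:  ^)
Step 5: in state C at pos 0, read 1 -> (C,1)->write 0,move L,goto D. Now: state=D, head=-1, tape[-2..3]=000110 (head:  ^)

Answer: D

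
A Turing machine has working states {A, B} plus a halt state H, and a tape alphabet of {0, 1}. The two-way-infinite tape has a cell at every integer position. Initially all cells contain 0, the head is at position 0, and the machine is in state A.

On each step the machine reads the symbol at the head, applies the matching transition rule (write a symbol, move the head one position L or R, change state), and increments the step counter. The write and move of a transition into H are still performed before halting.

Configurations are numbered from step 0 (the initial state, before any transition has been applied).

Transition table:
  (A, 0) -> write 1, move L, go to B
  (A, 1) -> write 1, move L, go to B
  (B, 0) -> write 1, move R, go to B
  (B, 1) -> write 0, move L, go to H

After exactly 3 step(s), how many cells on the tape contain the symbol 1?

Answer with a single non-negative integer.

Answer: 1

Derivation:
Step 1: in state A at pos 0, read 0 -> (A,0)->write 1,move L,goto B. Now: state=B, head=-1, tape[-2..1]=0010 (head:  ^)
Step 2: in state B at pos -1, read 0 -> (B,0)->write 1,move R,goto B. Now: state=B, head=0, tape[-2..1]=0110 (head:   ^)
Step 3: in state B at pos 0, read 1 -> (B,1)->write 0,move L,goto H. Now: state=H, head=-1, tape[-2..1]=0100 (head:  ^)
Cells containing 1 after step 3: {-1} -> 1 cell(s)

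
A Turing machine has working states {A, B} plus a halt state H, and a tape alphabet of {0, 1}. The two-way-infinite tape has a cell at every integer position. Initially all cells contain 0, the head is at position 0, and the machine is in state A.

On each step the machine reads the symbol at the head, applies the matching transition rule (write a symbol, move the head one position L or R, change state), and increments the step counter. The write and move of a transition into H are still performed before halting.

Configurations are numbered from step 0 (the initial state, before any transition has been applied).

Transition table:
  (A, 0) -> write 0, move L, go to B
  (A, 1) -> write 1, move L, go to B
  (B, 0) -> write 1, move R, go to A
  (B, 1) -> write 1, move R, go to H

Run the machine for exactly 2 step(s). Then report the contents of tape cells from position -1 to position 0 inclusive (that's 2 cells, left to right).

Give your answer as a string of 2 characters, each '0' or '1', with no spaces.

Step 1: in state A at pos 0, read 0 -> (A,0)->write 0,move L,goto B. Now: state=B, head=-1, tape[-2..1]=0000 (head:  ^)
Step 2: in state B at pos -1, read 0 -> (B,0)->write 1,move R,goto A. Now: state=A, head=0, tape[-2..1]=0100 (head:   ^)

Answer: 10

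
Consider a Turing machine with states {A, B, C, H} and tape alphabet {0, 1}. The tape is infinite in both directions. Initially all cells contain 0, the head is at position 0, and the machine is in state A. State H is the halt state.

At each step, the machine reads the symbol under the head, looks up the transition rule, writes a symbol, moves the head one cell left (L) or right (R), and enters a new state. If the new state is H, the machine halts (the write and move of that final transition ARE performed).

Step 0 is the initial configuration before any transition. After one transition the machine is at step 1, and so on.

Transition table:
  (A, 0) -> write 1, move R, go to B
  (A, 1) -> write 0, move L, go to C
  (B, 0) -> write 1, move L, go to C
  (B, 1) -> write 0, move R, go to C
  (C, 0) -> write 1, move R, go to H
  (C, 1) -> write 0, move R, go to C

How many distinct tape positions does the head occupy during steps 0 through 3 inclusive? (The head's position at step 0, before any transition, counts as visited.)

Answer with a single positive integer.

Step 1: in state A at pos 0, read 0 -> (A,0)->write 1,move R,goto B. Now: state=B, head=1, tape[-1..2]=0100 (head:   ^)
Step 2: in state B at pos 1, read 0 -> (B,0)->write 1,move L,goto C. Now: state=C, head=0, tape[-1..2]=0110 (head:  ^)
Step 3: in state C at pos 0, read 1 -> (C,1)->write 0,move R,goto C. Now: state=C, head=1, tape[-1..2]=0010 (head:   ^)
Head positions at steps 0..3: starting at 0, distinct positions visited = {0, 1} -> 2 position(s)

Answer: 2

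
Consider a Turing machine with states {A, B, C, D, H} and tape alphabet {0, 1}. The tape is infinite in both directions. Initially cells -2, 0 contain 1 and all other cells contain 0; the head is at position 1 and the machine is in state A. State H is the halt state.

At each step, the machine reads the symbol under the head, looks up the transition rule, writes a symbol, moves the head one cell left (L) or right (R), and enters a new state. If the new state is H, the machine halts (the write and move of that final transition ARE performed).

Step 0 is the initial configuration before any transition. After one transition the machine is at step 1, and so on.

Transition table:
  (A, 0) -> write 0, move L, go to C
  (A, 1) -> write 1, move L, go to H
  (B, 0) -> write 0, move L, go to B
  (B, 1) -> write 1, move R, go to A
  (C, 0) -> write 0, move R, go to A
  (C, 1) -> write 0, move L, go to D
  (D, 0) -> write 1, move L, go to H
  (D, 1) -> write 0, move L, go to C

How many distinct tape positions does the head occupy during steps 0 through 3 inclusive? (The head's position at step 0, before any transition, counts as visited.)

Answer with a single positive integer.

Answer: 4

Derivation:
Step 1: in state A at pos 1, read 0 -> (A,0)->write 0,move L,goto C. Now: state=C, head=0, tape[-3..2]=010100 (head:    ^)
Step 2: in state C at pos 0, read 1 -> (C,1)->write 0,move L,goto D. Now: state=D, head=-1, tape[-3..2]=010000 (head:   ^)
Step 3: in state D at pos -1, read 0 -> (D,0)->write 1,move L,goto H. Now: state=H, head=-2, tape[-3..2]=011000 (head:  ^)
Head positions at steps 0..3: starting at 1, distinct positions visited = {-2, -1, 0, 1} -> 4 position(s)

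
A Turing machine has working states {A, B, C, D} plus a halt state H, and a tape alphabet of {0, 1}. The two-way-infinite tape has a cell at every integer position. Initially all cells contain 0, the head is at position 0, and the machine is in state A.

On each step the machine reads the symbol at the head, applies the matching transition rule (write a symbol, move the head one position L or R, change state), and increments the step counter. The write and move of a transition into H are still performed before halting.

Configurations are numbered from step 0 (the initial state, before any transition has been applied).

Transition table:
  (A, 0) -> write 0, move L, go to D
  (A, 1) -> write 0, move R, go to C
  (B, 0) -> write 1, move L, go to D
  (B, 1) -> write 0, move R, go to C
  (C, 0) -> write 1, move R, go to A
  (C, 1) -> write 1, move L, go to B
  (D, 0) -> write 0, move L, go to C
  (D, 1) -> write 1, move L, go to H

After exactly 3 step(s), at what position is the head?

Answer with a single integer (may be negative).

Answer: -1

Derivation:
Step 1: in state A at pos 0, read 0 -> (A,0)->write 0,move L,goto D. Now: state=D, head=-1, tape[-2..1]=0000 (head:  ^)
Step 2: in state D at pos -1, read 0 -> (D,0)->write 0,move L,goto C. Now: state=C, head=-2, tape[-3..1]=00000 (head:  ^)
Step 3: in state C at pos -2, read 0 -> (C,0)->write 1,move R,goto A. Now: state=A, head=-1, tape[-3..1]=01000 (head:   ^)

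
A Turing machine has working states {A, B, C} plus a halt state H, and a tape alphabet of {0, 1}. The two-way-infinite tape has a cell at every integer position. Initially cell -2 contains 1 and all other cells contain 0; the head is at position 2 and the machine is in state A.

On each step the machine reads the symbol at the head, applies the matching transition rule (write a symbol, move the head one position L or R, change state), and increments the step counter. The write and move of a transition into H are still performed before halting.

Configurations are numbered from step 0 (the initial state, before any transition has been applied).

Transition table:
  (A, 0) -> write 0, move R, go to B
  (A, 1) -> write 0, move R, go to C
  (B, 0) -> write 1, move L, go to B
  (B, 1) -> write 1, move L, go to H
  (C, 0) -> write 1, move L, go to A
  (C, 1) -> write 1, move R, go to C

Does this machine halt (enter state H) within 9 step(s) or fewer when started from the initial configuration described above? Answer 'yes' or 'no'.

Answer: yes

Derivation:
Step 1: in state A at pos 2, read 0 -> (A,0)->write 0,move R,goto B. Now: state=B, head=3, tape[-3..4]=01000000 (head:       ^)
Step 2: in state B at pos 3, read 0 -> (B,0)->write 1,move L,goto B. Now: state=B, head=2, tape[-3..4]=01000010 (head:      ^)
Step 3: in state B at pos 2, read 0 -> (B,0)->write 1,move L,goto B. Now: state=B, head=1, tape[-3..4]=01000110 (head:     ^)
Step 4: in state B at pos 1, read 0 -> (B,0)->write 1,move L,goto B. Now: state=B, head=0, tape[-3..4]=01001110 (head:    ^)
Step 5: in state B at pos 0, read 0 -> (B,0)->write 1,move L,goto B. Now: state=B, head=-1, tape[-3..4]=01011110 (head:   ^)
Step 6: in state B at pos -1, read 0 -> (B,0)->write 1,move L,goto B. Now: state=B, head=-2, tape[-3..4]=01111110 (head:  ^)
Step 7: in state B at pos -2, read 1 -> (B,1)->write 1,move L,goto H. Now: state=H, head=-3, tape[-4..4]=001111110 (head:  ^)
State H reached at step 7; 7 <= 9 -> yes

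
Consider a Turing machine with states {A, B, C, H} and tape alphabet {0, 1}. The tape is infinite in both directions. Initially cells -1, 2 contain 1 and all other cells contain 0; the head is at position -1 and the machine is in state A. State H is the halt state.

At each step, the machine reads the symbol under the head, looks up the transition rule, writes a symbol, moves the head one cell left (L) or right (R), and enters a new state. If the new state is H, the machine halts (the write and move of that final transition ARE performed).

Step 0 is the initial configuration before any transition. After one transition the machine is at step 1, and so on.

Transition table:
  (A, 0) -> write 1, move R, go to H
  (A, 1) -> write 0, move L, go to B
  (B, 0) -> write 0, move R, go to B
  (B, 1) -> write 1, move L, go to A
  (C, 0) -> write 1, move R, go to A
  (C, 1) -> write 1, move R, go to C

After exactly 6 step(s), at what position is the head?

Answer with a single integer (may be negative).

Answer: 1

Derivation:
Step 1: in state A at pos -1, read 1 -> (A,1)->write 0,move L,goto B. Now: state=B, head=-2, tape[-3..3]=0000010 (head:  ^)
Step 2: in state B at pos -2, read 0 -> (B,0)->write 0,move R,goto B. Now: state=B, head=-1, tape[-3..3]=0000010 (head:   ^)
Step 3: in state B at pos -1, read 0 -> (B,0)->write 0,move R,goto B. Now: state=B, head=0, tape[-3..3]=0000010 (head:    ^)
Step 4: in state B at pos 0, read 0 -> (B,0)->write 0,move R,goto B. Now: state=B, head=1, tape[-3..3]=0000010 (head:     ^)
Step 5: in state B at pos 1, read 0 -> (B,0)->write 0,move R,goto B. Now: state=B, head=2, tape[-3..3]=0000010 (head:      ^)
Step 6: in state B at pos 2, read 1 -> (B,1)->write 1,move L,goto A. Now: state=A, head=1, tape[-3..3]=0000010 (head:     ^)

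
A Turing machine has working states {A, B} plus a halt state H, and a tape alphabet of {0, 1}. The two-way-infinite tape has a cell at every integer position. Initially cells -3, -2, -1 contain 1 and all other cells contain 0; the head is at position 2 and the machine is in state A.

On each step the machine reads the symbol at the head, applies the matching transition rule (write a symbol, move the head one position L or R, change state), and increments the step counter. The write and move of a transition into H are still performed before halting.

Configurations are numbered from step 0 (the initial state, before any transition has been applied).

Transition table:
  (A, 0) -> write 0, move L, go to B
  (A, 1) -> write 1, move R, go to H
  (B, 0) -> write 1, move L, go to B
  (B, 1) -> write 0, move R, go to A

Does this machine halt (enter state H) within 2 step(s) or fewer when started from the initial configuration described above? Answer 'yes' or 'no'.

Step 1: in state A at pos 2, read 0 -> (A,0)->write 0,move L,goto B. Now: state=B, head=1, tape[-4..3]=01110000 (head:      ^)
Step 2: in state B at pos 1, read 0 -> (B,0)->write 1,move L,goto B. Now: state=B, head=0, tape[-4..3]=01110100 (head:     ^)
After 2 step(s): state = B (not H) -> not halted within 2 -> no

Answer: no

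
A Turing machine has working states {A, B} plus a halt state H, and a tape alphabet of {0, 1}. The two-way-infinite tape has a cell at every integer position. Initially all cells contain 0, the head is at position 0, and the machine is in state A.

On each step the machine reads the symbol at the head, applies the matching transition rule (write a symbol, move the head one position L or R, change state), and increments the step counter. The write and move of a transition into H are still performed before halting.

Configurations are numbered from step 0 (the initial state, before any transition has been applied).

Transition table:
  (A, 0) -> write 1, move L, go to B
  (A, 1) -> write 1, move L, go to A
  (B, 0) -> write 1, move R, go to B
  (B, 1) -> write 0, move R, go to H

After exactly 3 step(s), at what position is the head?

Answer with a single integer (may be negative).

Answer: 1

Derivation:
Step 1: in state A at pos 0, read 0 -> (A,0)->write 1,move L,goto B. Now: state=B, head=-1, tape[-2..1]=0010 (head:  ^)
Step 2: in state B at pos -1, read 0 -> (B,0)->write 1,move R,goto B. Now: state=B, head=0, tape[-2..1]=0110 (head:   ^)
Step 3: in state B at pos 0, read 1 -> (B,1)->write 0,move R,goto H. Now: state=H, head=1, tape[-2..2]=01000 (head:    ^)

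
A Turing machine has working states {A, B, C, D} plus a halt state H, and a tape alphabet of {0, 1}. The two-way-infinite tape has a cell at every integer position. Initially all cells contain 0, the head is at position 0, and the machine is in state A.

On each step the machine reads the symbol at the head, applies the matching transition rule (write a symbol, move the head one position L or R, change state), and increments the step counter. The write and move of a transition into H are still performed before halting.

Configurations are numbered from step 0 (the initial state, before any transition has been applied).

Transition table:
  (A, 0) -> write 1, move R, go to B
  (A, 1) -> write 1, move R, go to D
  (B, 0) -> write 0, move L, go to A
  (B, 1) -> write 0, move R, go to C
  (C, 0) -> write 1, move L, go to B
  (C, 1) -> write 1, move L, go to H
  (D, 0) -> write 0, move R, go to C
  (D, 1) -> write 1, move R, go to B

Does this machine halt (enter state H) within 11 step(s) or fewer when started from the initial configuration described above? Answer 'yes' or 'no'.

Step 1: in state A at pos 0, read 0 -> (A,0)->write 1,move R,goto B. Now: state=B, head=1, tape[-1..2]=0100 (head:   ^)
Step 2: in state B at pos 1, read 0 -> (B,0)->write 0,move L,goto A. Now: state=A, head=0, tape[-1..2]=0100 (head:  ^)
Step 3: in state A at pos 0, read 1 -> (A,1)->write 1,move R,goto D. Now: state=D, head=1, tape[-1..2]=0100 (head:   ^)
Step 4: in state D at pos 1, read 0 -> (D,0)->write 0,move R,goto C. Now: state=C, head=2, tape[-1..3]=01000 (head:    ^)
Step 5: in state C at pos 2, read 0 -> (C,0)->write 1,move L,goto B. Now: state=B, head=1, tape[-1..3]=01010 (head:   ^)
Step 6: in state B at pos 1, read 0 -> (B,0)->write 0,move L,goto A. Now: state=A, head=0, tape[-1..3]=01010 (head:  ^)
Step 7: in state A at pos 0, read 1 -> (A,1)->write 1,move R,goto D. Now: state=D, head=1, tape[-1..3]=01010 (head:   ^)
Step 8: in state D at pos 1, read 0 -> (D,0)->write 0,move R,goto C. Now: state=C, head=2, tape[-1..3]=01010 (head:    ^)
Step 9: in state C at pos 2, read 1 -> (C,1)->write 1,move L,goto H. Now: state=H, head=1, tape[-1..3]=01010 (head:   ^)
State H reached at step 9; 9 <= 11 -> yes

Answer: yes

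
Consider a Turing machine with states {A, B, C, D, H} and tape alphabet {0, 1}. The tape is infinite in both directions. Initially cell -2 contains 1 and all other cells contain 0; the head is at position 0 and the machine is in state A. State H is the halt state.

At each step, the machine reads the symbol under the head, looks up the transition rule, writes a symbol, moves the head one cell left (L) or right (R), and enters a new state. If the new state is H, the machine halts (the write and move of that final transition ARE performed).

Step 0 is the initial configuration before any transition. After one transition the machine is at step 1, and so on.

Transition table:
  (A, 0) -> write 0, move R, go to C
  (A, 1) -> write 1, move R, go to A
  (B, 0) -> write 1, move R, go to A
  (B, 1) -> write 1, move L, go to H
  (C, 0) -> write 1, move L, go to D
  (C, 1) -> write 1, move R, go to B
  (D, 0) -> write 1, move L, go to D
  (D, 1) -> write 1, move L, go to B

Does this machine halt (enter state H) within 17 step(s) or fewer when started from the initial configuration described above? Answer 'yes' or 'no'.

Answer: yes

Derivation:
Step 1: in state A at pos 0, read 0 -> (A,0)->write 0,move R,goto C. Now: state=C, head=1, tape[-3..2]=010000 (head:     ^)
Step 2: in state C at pos 1, read 0 -> (C,0)->write 1,move L,goto D. Now: state=D, head=0, tape[-3..2]=010010 (head:    ^)
Step 3: in state D at pos 0, read 0 -> (D,0)->write 1,move L,goto D. Now: state=D, head=-1, tape[-3..2]=010110 (head:   ^)
Step 4: in state D at pos -1, read 0 -> (D,0)->write 1,move L,goto D. Now: state=D, head=-2, tape[-3..2]=011110 (head:  ^)
Step 5: in state D at pos -2, read 1 -> (D,1)->write 1,move L,goto B. Now: state=B, head=-3, tape[-4..2]=0011110 (head:  ^)
Step 6: in state B at pos -3, read 0 -> (B,0)->write 1,move R,goto A. Now: state=A, head=-2, tape[-4..2]=0111110 (head:   ^)
Step 7: in state A at pos -2, read 1 -> (A,1)->write 1,move R,goto A. Now: state=A, head=-1, tape[-4..2]=0111110 (head:    ^)
Step 8: in state A at pos -1, read 1 -> (A,1)->write 1,move R,goto A. Now: state=A, head=0, tape[-4..2]=0111110 (head:     ^)
Step 9: in state A at pos 0, read 1 -> (A,1)->write 1,move R,goto A. Now: state=A, head=1, tape[-4..2]=0111110 (head:      ^)
Step 10: in state A at pos 1, read 1 -> (A,1)->write 1,move R,goto A. Now: state=A, head=2, tape[-4..3]=01111100 (head:       ^)
Step 11: in state A at pos 2, read 0 -> (A,0)->write 0,move R,goto C. Now: state=C, head=3, tape[-4..4]=011111000 (head:        ^)
Step 12: in state C at pos 3, read 0 -> (C,0)->write 1,move L,goto D. Now: state=D, head=2, tape[-4..4]=011111010 (head:       ^)
Step 13: in state D at pos 2, read 0 -> (D,0)->write 1,move L,goto D. Now: state=D, head=1, tape[-4..4]=011111110 (head:      ^)
Step 14: in state D at pos 1, read 1 -> (D,1)->write 1,move L,goto B. Now: state=B, head=0, tape[-4..4]=011111110 (head:     ^)
Step 15: in state B at pos 0, read 1 -> (B,1)->write 1,move L,goto H. Now: state=H, head=-1, tape[-4..4]=011111110 (head:    ^)
State H reached at step 15; 15 <= 17 -> yes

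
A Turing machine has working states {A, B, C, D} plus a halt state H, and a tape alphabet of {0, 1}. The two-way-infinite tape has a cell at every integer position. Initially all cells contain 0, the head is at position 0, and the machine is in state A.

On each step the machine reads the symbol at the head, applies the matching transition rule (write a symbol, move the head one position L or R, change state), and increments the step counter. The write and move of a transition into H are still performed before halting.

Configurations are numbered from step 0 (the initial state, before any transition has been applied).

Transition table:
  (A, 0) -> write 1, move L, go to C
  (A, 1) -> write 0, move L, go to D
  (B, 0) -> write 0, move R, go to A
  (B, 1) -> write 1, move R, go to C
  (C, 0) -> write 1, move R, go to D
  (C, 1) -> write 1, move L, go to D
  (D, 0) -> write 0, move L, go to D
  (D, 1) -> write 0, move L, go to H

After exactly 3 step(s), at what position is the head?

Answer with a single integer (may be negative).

Answer: -1

Derivation:
Step 1: in state A at pos 0, read 0 -> (A,0)->write 1,move L,goto C. Now: state=C, head=-1, tape[-2..1]=0010 (head:  ^)
Step 2: in state C at pos -1, read 0 -> (C,0)->write 1,move R,goto D. Now: state=D, head=0, tape[-2..1]=0110 (head:   ^)
Step 3: in state D at pos 0, read 1 -> (D,1)->write 0,move L,goto H. Now: state=H, head=-1, tape[-2..1]=0100 (head:  ^)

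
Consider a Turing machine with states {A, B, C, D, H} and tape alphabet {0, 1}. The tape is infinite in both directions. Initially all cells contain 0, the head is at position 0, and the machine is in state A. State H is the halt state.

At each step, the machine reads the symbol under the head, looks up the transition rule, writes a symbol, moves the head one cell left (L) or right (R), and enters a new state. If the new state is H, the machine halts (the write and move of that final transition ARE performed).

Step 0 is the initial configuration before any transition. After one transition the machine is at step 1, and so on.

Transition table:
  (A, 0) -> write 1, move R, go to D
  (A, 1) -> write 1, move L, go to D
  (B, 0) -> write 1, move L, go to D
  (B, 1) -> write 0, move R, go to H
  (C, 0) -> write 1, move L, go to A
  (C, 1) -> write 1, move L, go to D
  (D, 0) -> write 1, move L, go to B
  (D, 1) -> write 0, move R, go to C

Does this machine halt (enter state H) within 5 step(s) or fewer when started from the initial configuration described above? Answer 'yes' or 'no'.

Step 1: in state A at pos 0, read 0 -> (A,0)->write 1,move R,goto D. Now: state=D, head=1, tape[-1..2]=0100 (head:   ^)
Step 2: in state D at pos 1, read 0 -> (D,0)->write 1,move L,goto B. Now: state=B, head=0, tape[-1..2]=0110 (head:  ^)
Step 3: in state B at pos 0, read 1 -> (B,1)->write 0,move R,goto H. Now: state=H, head=1, tape[-1..2]=0010 (head:   ^)
State H reached at step 3; 3 <= 5 -> yes

Answer: yes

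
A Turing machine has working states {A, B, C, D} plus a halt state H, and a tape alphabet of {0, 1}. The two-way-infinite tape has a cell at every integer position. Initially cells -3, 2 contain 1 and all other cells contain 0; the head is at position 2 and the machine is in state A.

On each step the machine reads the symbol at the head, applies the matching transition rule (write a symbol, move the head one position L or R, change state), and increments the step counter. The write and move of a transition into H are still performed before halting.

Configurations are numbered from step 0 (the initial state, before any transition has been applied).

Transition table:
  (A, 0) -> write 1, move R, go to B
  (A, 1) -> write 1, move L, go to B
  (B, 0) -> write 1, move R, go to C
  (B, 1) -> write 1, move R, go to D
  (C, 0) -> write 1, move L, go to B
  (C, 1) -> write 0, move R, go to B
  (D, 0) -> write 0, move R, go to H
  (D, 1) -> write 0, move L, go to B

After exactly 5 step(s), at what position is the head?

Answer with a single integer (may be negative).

Step 1: in state A at pos 2, read 1 -> (A,1)->write 1,move L,goto B. Now: state=B, head=1, tape[-4..3]=01000010 (head:      ^)
Step 2: in state B at pos 1, read 0 -> (B,0)->write 1,move R,goto C. Now: state=C, head=2, tape[-4..3]=01000110 (head:       ^)
Step 3: in state C at pos 2, read 1 -> (C,1)->write 0,move R,goto B. Now: state=B, head=3, tape[-4..4]=010001000 (head:        ^)
Step 4: in state B at pos 3, read 0 -> (B,0)->write 1,move R,goto C. Now: state=C, head=4, tape[-4..5]=0100010100 (head:         ^)
Step 5: in state C at pos 4, read 0 -> (C,0)->write 1,move L,goto B. Now: state=B, head=3, tape[-4..5]=0100010110 (head:        ^)

Answer: 3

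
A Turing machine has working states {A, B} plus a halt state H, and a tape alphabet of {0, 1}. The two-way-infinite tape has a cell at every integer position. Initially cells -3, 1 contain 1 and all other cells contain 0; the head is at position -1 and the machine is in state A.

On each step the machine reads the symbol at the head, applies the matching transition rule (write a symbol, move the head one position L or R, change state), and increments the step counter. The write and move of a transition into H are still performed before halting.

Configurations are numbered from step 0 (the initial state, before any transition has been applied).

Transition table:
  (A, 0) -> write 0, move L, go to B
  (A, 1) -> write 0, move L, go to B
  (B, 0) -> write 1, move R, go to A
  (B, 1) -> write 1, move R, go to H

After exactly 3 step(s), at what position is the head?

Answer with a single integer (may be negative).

Step 1: in state A at pos -1, read 0 -> (A,0)->write 0,move L,goto B. Now: state=B, head=-2, tape[-4..2]=0100010 (head:   ^)
Step 2: in state B at pos -2, read 0 -> (B,0)->write 1,move R,goto A. Now: state=A, head=-1, tape[-4..2]=0110010 (head:    ^)
Step 3: in state A at pos -1, read 0 -> (A,0)->write 0,move L,goto B. Now: state=B, head=-2, tape[-4..2]=0110010 (head:   ^)

Answer: -2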